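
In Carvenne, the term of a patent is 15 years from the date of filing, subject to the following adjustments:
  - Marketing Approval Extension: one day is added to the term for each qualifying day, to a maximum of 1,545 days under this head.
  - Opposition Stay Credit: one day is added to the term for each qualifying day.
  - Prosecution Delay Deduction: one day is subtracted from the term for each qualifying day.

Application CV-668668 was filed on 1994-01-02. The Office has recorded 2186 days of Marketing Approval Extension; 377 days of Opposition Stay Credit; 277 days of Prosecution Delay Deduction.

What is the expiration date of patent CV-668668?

Base term: filing date + 15 years → 2 January 2009.
Marketing Approval Extension: 2186 days claimed exceeds the 1545-day cap, so +1545 days → 27 March 2013.
Opposition Stay Credit: +377 days → 8 April 2014.
Prosecution Delay Deduction: −277 days → 5 July 2013.

July 5, 2013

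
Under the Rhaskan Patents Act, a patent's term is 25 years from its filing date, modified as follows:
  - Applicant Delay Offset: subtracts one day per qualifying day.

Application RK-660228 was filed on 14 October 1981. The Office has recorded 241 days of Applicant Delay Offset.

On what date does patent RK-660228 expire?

2006-02-15

Base term: filing date + 25 years → 14 October 2006.
Applicant Delay Offset: −241 days → 15 February 2006.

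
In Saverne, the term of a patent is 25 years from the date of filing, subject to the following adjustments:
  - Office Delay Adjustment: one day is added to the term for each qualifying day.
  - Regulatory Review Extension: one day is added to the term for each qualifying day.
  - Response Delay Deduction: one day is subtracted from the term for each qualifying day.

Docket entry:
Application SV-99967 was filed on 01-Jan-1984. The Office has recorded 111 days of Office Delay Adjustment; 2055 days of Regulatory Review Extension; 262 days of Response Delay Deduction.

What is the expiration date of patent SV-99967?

2014-03-20

Base term: filing date + 25 years → 1 January 2009.
Office Delay Adjustment: +111 days → 22 April 2009.
Regulatory Review Extension: +2055 days → 7 December 2014.
Response Delay Deduction: −262 days → 20 March 2014.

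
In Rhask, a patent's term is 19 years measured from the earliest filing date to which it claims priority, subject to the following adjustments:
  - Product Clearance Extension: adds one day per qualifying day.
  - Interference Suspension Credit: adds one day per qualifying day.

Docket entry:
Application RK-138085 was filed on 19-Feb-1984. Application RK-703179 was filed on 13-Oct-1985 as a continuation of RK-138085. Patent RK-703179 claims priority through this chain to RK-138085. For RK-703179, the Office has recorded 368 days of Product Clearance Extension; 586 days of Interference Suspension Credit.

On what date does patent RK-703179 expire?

Earliest priority filing: 19 February 1984.
Base term: 19 February 1984 + 19 years → 19 February 2003.
Product Clearance Extension: +368 days → 22 February 2004.
Interference Suspension Credit: +586 days → 30 September 2005.

September 30, 2005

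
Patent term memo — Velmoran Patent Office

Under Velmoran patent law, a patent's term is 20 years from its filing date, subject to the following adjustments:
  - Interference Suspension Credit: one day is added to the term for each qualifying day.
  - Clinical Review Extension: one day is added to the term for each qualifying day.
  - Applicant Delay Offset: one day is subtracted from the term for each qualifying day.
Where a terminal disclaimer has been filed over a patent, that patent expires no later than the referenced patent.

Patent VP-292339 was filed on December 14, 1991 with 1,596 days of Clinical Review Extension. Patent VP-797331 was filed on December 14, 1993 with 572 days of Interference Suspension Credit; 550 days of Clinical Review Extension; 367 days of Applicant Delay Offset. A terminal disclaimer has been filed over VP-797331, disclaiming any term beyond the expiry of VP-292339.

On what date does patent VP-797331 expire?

Natural term of VP-797331:
  Base: filing + 20 years → 14 December 2013.
  Interference Suspension Credit: +572 days → 9 July 2015.
  Clinical Review Extension: +550 days → 9 January 2017.
  Applicant Delay Offset: −367 days → 8 January 2016.
Expiry of referenced patent VP-292339:
  Base: filing + 20 years → 14 December 2011.
  Clinical Review Extension: +1596 days → 27 April 2016.
Terminal disclaimer: VP-797331 expires on the earlier of 8 January 2016 and 27 April 2016.

January 8, 2016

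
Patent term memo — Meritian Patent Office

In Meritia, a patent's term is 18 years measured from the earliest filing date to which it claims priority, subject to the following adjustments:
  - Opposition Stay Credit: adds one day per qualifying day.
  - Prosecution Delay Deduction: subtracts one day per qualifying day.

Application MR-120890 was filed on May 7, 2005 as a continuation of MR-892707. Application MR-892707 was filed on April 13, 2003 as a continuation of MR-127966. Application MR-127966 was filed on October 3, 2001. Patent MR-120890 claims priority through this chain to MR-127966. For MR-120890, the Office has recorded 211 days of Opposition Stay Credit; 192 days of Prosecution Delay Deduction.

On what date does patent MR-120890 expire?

October 22, 2019

Earliest priority filing: 3 October 2001.
Base term: 3 October 2001 + 18 years → 3 October 2019.
Opposition Stay Credit: +211 days → 1 May 2020.
Prosecution Delay Deduction: −192 days → 22 October 2019.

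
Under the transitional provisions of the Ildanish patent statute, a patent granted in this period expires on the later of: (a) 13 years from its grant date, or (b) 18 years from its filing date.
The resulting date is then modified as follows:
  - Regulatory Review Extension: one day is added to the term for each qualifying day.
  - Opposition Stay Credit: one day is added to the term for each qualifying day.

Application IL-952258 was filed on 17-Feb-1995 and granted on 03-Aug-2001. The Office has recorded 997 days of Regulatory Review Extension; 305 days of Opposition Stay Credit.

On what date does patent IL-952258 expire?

2018-02-25

(a) grant + 13 years → 3 August 2014.
(b) filing + 18 years → 17 February 2013.
Later of the two: 3 August 2014.
Regulatory Review Extension: +997 days → 26 April 2017.
Opposition Stay Credit: +305 days → 25 February 2018.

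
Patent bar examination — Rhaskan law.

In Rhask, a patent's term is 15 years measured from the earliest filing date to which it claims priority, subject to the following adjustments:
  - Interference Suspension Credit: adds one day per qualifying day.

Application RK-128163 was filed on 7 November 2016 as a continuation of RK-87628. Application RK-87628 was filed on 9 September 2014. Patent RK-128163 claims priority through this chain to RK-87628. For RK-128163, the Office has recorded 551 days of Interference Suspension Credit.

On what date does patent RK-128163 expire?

Earliest priority filing: 9 September 2014.
Base term: 9 September 2014 + 15 years → 9 September 2029.
Interference Suspension Credit: +551 days → 14 March 2031.

2031-03-14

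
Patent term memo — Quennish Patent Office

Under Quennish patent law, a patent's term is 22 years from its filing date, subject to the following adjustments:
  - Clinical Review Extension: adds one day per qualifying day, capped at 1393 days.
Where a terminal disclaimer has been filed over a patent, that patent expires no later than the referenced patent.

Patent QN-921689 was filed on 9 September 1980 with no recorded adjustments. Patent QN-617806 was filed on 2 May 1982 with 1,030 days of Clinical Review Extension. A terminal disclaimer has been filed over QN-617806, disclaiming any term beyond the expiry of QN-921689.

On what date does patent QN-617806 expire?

Natural term of QN-617806:
  Base: filing + 22 years → 2 May 2004.
  Clinical Review Extension: 1030 days (within the 1393-day cap) → +1030 days → 26 February 2007.
Expiry of referenced patent QN-921689:
  Base: filing + 22 years → 9 September 2002.
Terminal disclaimer: QN-617806 expires on the earlier of 26 February 2007 and 9 September 2002.

2002-09-09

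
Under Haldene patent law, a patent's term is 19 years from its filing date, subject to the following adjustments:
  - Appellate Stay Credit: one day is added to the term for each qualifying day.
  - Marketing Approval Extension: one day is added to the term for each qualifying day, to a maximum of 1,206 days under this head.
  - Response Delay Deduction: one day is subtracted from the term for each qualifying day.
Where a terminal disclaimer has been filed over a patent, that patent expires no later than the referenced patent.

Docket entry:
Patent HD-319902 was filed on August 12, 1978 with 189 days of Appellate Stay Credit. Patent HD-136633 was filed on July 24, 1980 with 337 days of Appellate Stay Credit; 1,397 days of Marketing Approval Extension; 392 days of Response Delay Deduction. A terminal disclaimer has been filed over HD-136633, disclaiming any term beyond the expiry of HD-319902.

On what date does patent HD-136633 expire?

1998-02-17

Natural term of HD-136633:
  Base: filing + 19 years → 24 July 1999.
  Appellate Stay Credit: +337 days → 25 June 2000.
  Marketing Approval Extension: 1397 days claimed exceeds the 1206-day cap, so +1206 days → 14 October 2003.
  Response Delay Deduction: −392 days → 17 September 2002.
Expiry of referenced patent HD-319902:
  Base: filing + 19 years → 12 August 1997.
  Appellate Stay Credit: +189 days → 17 February 1998.
Terminal disclaimer: HD-136633 expires on the earlier of 17 September 2002 and 17 February 1998.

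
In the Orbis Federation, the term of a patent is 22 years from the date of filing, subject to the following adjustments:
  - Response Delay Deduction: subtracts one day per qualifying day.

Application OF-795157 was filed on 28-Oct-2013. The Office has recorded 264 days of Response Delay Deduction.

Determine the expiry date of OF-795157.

Base term: filing date + 22 years → 28 October 2035.
Response Delay Deduction: −264 days → 6 February 2035.

February 6, 2035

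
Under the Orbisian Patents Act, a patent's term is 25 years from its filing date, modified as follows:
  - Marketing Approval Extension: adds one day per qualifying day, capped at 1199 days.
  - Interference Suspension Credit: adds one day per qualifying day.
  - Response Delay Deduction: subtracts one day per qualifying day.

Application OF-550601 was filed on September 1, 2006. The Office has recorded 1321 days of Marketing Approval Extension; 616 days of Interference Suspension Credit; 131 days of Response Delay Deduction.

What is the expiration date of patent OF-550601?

Base term: filing date + 25 years → 1 September 2031.
Marketing Approval Extension: 1321 days claimed exceeds the 1199-day cap, so +1199 days → 13 December 2034.
Interference Suspension Credit: +616 days → 20 August 2036.
Response Delay Deduction: −131 days → 11 April 2036.

April 11, 2036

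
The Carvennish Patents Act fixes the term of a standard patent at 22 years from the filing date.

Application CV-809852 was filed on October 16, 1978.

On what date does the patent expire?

October 16, 2000

Filing date + 22 years → 16 October 2000.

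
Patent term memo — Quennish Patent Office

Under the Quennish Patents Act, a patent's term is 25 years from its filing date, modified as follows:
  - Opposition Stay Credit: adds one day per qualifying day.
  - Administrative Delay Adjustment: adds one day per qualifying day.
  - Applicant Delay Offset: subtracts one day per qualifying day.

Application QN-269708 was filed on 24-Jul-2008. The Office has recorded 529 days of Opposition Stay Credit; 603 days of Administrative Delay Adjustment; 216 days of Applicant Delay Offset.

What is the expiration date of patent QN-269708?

Base term: filing date + 25 years → 24 July 2033.
Opposition Stay Credit: +529 days → 4 January 2035.
Administrative Delay Adjustment: +603 days → 29 August 2036.
Applicant Delay Offset: −216 days → 26 January 2036.

2036-01-26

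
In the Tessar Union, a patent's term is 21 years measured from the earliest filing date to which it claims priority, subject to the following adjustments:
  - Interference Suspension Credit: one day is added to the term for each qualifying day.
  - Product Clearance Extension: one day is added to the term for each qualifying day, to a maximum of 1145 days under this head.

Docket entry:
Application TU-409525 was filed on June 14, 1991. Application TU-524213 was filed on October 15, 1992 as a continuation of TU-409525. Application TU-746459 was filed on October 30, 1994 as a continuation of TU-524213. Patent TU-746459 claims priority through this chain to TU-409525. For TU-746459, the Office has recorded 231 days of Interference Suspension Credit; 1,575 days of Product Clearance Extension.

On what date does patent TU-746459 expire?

Earliest priority filing: 14 June 1991.
Base term: 14 June 1991 + 21 years → 14 June 2012.
Interference Suspension Credit: +231 days → 31 January 2013.
Product Clearance Extension: 1575 days claimed exceeds the 1145-day cap, so +1145 days → 21 March 2016.

March 21, 2016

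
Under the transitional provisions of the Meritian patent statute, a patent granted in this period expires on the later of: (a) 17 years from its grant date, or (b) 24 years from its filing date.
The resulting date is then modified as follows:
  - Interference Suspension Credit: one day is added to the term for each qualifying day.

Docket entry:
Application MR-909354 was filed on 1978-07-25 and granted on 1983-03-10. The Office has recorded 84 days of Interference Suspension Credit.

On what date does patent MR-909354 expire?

(a) grant + 17 years → 10 March 2000.
(b) filing + 24 years → 25 July 2002.
Later of the two: 25 July 2002.
Interference Suspension Credit: +84 days → 17 October 2002.

October 17, 2002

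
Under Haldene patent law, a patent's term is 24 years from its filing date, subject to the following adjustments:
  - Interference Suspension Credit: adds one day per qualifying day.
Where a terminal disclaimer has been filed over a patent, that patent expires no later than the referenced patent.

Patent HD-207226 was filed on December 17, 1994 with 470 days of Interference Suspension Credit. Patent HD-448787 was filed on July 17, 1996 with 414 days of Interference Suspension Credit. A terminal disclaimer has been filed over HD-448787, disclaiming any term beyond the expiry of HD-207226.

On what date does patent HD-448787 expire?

March 31, 2020

Natural term of HD-448787:
  Base: filing + 24 years → 17 July 2020.
  Interference Suspension Credit: +414 days → 4 September 2021.
Expiry of referenced patent HD-207226:
  Base: filing + 24 years → 17 December 2018.
  Interference Suspension Credit: +470 days → 31 March 2020.
Terminal disclaimer: HD-448787 expires on the earlier of 4 September 2021 and 31 March 2020.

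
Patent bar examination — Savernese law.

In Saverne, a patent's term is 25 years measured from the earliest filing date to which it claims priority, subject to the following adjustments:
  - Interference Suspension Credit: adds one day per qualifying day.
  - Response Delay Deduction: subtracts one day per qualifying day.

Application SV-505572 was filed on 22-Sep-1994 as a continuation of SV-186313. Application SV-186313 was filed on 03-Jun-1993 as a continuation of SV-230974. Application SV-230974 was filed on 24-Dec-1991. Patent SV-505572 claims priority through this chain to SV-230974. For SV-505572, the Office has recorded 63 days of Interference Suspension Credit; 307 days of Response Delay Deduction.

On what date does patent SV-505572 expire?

Earliest priority filing: 24 December 1991.
Base term: 24 December 1991 + 25 years → 24 December 2016.
Interference Suspension Credit: +63 days → 25 February 2017.
Response Delay Deduction: −307 days → 24 April 2016.

2016-04-24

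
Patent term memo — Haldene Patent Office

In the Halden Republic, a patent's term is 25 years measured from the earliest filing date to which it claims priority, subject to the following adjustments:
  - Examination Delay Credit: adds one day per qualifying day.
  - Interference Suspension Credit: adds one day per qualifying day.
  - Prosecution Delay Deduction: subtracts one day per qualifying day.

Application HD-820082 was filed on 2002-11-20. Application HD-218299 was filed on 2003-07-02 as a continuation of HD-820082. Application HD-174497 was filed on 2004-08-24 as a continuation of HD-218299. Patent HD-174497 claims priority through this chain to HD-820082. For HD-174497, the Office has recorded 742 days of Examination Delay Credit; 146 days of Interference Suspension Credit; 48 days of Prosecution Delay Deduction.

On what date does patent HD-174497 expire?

2030-03-09

Earliest priority filing: 20 November 2002.
Base term: 20 November 2002 + 25 years → 20 November 2027.
Examination Delay Credit: +742 days → 1 December 2029.
Interference Suspension Credit: +146 days → 26 April 2030.
Prosecution Delay Deduction: −48 days → 9 March 2030.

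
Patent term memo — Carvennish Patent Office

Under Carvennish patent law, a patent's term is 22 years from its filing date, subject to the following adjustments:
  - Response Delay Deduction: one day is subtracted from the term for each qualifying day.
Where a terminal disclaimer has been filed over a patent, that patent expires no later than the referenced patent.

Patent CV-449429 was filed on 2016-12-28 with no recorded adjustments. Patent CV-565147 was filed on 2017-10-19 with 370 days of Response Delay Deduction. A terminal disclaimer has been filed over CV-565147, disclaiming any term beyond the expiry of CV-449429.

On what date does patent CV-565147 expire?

Natural term of CV-565147:
  Base: filing + 22 years → 19 October 2039.
  Response Delay Deduction: −370 days → 14 October 2038.
Expiry of referenced patent CV-449429:
  Base: filing + 22 years → 28 December 2038.
Terminal disclaimer: CV-565147 expires on the earlier of 14 October 2038 and 28 December 2038.

2038-10-14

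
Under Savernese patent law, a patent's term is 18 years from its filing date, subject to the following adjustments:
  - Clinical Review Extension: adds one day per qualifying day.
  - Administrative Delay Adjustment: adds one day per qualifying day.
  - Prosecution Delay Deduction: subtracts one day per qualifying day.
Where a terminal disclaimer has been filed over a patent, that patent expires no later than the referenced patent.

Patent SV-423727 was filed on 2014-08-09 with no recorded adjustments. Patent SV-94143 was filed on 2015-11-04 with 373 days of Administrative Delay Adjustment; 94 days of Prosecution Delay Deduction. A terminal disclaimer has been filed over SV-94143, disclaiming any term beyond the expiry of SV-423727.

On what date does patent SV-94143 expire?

Natural term of SV-94143:
  Base: filing + 18 years → 4 November 2033.
  Administrative Delay Adjustment: +373 days → 12 November 2034.
  Prosecution Delay Deduction: −94 days → 10 August 2034.
Expiry of referenced patent SV-423727:
  Base: filing + 18 years → 9 August 2032.
Terminal disclaimer: SV-94143 expires on the earlier of 10 August 2034 and 9 August 2032.

2032-08-09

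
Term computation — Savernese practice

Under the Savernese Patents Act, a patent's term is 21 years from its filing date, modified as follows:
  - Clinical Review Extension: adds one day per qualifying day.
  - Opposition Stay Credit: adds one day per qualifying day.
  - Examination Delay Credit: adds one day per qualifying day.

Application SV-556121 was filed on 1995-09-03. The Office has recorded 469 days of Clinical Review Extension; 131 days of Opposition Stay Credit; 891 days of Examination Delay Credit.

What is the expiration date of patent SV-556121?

2020-10-03

Base term: filing date + 21 years → 3 September 2016.
Clinical Review Extension: +469 days → 16 December 2017.
Opposition Stay Credit: +131 days → 26 April 2018.
Examination Delay Credit: +891 days → 3 October 2020.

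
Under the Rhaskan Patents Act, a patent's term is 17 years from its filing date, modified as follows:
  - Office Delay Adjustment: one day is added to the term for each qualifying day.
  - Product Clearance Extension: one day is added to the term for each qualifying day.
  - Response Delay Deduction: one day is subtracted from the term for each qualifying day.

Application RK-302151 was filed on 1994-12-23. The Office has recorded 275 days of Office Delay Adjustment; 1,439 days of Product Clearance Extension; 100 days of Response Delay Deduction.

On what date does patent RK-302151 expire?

Base term: filing date + 17 years → 23 December 2011.
Office Delay Adjustment: +275 days → 23 September 2012.
Product Clearance Extension: +1439 days → 1 September 2016.
Response Delay Deduction: −100 days → 24 May 2016.

2016-05-24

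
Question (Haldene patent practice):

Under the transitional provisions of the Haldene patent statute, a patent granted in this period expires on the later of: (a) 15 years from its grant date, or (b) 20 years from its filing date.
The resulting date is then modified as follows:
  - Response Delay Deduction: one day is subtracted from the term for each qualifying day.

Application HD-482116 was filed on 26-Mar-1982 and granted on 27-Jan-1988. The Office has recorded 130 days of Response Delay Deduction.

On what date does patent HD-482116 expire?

(a) grant + 15 years → 27 January 2003.
(b) filing + 20 years → 26 March 2002.
Later of the two: 27 January 2003.
Response Delay Deduction: −130 days → 19 September 2002.

September 19, 2002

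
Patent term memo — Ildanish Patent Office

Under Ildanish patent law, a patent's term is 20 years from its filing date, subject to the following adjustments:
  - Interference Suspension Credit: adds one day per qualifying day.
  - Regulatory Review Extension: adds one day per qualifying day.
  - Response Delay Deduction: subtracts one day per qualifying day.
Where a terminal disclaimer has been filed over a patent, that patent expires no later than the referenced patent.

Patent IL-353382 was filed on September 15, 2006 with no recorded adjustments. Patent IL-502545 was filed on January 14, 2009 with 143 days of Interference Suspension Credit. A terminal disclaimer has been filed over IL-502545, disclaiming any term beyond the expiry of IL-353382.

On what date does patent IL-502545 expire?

Natural term of IL-502545:
  Base: filing + 20 years → 14 January 2029.
  Interference Suspension Credit: +143 days → 6 June 2029.
Expiry of referenced patent IL-353382:
  Base: filing + 20 years → 15 September 2026.
Terminal disclaimer: IL-502545 expires on the earlier of 6 June 2029 and 15 September 2026.

2026-09-15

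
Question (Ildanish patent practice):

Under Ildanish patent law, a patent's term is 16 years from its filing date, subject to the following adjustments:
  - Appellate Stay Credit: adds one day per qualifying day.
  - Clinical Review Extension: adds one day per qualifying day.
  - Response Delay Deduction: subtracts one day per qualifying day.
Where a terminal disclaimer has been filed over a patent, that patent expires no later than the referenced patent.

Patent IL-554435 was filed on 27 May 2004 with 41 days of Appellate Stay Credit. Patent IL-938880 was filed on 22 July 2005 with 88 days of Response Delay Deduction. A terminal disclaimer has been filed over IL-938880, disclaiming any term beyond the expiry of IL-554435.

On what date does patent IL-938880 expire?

2020-07-07

Natural term of IL-938880:
  Base: filing + 16 years → 22 July 2021.
  Response Delay Deduction: −88 days → 25 April 2021.
Expiry of referenced patent IL-554435:
  Base: filing + 16 years → 27 May 2020.
  Appellate Stay Credit: +41 days → 7 July 2020.
Terminal disclaimer: IL-938880 expires on the earlier of 25 April 2021 and 7 July 2020.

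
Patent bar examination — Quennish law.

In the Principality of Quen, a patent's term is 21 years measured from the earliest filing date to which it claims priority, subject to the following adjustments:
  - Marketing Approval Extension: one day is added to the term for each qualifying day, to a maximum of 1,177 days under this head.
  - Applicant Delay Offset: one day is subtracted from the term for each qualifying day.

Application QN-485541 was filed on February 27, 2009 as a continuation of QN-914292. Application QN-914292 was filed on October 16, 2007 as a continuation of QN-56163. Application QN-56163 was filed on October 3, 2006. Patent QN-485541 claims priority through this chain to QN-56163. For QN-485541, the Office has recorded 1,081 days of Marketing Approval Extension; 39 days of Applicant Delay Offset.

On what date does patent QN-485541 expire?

Earliest priority filing: 3 October 2006.
Base term: 3 October 2006 + 21 years → 3 October 2027.
Marketing Approval Extension: 1081 days (within the 1177-day cap) → +1081 days → 18 September 2030.
Applicant Delay Offset: −39 days → 10 August 2030.

August 10, 2030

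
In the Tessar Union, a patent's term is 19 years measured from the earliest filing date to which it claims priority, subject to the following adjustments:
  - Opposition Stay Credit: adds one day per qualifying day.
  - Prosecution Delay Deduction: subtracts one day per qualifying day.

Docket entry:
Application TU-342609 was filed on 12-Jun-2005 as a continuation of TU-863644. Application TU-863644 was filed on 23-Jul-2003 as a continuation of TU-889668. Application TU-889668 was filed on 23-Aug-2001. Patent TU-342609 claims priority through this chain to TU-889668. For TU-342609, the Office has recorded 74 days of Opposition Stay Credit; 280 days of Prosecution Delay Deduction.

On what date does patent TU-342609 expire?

2020-01-30

Earliest priority filing: 23 August 2001.
Base term: 23 August 2001 + 19 years → 23 August 2020.
Opposition Stay Credit: +74 days → 5 November 2020.
Prosecution Delay Deduction: −280 days → 30 January 2020.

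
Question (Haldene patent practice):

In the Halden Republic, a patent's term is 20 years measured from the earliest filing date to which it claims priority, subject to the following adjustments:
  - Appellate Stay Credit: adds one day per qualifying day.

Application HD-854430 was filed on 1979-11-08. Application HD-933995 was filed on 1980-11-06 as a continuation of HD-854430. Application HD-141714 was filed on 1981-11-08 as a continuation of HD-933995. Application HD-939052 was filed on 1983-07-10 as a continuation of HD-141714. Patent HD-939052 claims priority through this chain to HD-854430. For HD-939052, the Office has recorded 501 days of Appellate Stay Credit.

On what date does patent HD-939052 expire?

Earliest priority filing: 8 November 1979.
Base term: 8 November 1979 + 20 years → 8 November 1999.
Appellate Stay Credit: +501 days → 23 March 2001.

2001-03-23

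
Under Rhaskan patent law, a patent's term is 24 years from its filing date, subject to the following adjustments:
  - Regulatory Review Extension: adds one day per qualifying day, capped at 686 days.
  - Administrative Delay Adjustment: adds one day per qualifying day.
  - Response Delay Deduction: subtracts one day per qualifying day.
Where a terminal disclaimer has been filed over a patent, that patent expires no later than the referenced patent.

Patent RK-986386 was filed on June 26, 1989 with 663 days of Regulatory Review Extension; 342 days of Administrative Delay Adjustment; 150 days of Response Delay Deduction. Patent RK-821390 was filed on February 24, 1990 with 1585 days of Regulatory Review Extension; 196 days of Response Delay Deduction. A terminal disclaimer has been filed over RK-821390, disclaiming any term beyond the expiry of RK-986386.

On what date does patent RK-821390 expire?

Natural term of RK-821390:
  Base: filing + 24 years → 24 February 2014.
  Regulatory Review Extension: 1585 days claimed exceeds the 686-day cap, so +686 days → 11 January 2016.
  Response Delay Deduction: −196 days → 29 June 2015.
Expiry of referenced patent RK-986386:
  Base: filing + 24 years → 26 June 2013.
  Regulatory Review Extension: 663 days (within the 686-day cap) → +663 days → 20 April 2015.
  Administrative Delay Adjustment: +342 days → 27 March 2016.
  Response Delay Deduction: −150 days → 29 October 2015.
Terminal disclaimer: RK-821390 expires on the earlier of 29 June 2015 and 29 October 2015.

June 29, 2015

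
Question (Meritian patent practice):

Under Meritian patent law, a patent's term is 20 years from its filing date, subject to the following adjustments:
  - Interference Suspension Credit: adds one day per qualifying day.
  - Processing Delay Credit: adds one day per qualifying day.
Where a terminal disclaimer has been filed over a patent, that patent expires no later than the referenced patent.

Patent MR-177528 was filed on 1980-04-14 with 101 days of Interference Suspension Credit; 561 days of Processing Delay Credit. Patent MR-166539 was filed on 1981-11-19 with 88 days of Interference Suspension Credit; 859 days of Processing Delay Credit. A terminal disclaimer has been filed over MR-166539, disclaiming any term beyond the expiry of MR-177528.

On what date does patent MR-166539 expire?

February 5, 2002

Natural term of MR-166539:
  Base: filing + 20 years → 19 November 2001.
  Interference Suspension Credit: +88 days → 15 February 2002.
  Processing Delay Credit: +859 days → 23 June 2004.
Expiry of referenced patent MR-177528:
  Base: filing + 20 years → 14 April 2000.
  Interference Suspension Credit: +101 days → 24 July 2000.
  Processing Delay Credit: +561 days → 5 February 2002.
Terminal disclaimer: MR-166539 expires on the earlier of 23 June 2004 and 5 February 2002.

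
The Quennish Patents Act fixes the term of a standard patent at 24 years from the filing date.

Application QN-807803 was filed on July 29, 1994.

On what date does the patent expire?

July 29, 2018

Filing date + 24 years → 29 July 2018.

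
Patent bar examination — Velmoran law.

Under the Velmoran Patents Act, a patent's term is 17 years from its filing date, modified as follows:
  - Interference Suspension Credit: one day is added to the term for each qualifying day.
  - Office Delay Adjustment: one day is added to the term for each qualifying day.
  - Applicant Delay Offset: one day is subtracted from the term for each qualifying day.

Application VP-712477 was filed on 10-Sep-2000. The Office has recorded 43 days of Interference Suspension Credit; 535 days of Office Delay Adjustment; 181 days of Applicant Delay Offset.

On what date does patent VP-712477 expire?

October 12, 2018

Base term: filing date + 17 years → 10 September 2017.
Interference Suspension Credit: +43 days → 23 October 2017.
Office Delay Adjustment: +535 days → 11 April 2019.
Applicant Delay Offset: −181 days → 12 October 2018.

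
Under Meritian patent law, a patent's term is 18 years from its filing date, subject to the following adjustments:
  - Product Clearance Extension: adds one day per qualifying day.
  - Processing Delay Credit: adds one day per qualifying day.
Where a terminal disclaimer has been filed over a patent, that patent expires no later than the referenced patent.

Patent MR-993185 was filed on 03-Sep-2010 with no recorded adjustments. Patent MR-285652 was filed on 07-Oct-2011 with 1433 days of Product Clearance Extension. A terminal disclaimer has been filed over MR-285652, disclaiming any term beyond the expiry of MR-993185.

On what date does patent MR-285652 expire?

2028-09-03

Natural term of MR-285652:
  Base: filing + 18 years → 7 October 2029.
  Product Clearance Extension: +1433 days → 9 September 2033.
Expiry of referenced patent MR-993185:
  Base: filing + 18 years → 3 September 2028.
Terminal disclaimer: MR-285652 expires on the earlier of 9 September 2033 and 3 September 2028.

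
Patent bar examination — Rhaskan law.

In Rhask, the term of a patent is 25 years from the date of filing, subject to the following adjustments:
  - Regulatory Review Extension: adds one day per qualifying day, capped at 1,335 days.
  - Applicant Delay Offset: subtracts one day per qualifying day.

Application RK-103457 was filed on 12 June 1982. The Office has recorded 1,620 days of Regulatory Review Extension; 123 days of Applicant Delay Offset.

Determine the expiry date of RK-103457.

Base term: filing date + 25 years → 12 June 2007.
Regulatory Review Extension: 1620 days claimed exceeds the 1335-day cap, so +1335 days → 6 February 2011.
Applicant Delay Offset: −123 days → 6 October 2010.

2010-10-06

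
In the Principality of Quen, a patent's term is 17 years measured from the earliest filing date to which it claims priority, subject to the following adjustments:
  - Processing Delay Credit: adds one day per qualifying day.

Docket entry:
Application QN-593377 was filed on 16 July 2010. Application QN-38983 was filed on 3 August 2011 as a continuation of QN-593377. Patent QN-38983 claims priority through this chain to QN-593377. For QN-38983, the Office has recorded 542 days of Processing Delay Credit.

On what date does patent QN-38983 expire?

2029-01-08

Earliest priority filing: 16 July 2010.
Base term: 16 July 2010 + 17 years → 16 July 2027.
Processing Delay Credit: +542 days → 8 January 2029.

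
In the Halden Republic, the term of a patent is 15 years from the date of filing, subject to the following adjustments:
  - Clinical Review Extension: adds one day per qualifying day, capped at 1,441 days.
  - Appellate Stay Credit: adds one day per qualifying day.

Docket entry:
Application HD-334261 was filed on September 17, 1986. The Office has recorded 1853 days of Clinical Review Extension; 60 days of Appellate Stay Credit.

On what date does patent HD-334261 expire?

October 27, 2005

Base term: filing date + 15 years → 17 September 2001.
Clinical Review Extension: 1853 days claimed exceeds the 1441-day cap, so +1441 days → 28 August 2005.
Appellate Stay Credit: +60 days → 27 October 2005.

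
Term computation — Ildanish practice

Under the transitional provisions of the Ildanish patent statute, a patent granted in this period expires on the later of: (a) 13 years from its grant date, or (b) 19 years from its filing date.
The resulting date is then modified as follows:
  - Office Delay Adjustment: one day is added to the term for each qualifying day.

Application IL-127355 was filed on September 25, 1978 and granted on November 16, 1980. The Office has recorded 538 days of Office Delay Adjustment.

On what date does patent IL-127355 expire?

(a) grant + 13 years → 16 November 1993.
(b) filing + 19 years → 25 September 1997.
Later of the two: 25 September 1997.
Office Delay Adjustment: +538 days → 17 March 1999.

March 17, 1999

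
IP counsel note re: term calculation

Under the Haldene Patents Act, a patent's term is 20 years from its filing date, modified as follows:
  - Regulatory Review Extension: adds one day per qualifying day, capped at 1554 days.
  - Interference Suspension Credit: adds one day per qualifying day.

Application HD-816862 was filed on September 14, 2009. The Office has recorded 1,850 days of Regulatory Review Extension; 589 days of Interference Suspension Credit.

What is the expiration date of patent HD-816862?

Base term: filing date + 20 years → 14 September 2029.
Regulatory Review Extension: 1850 days claimed exceeds the 1554-day cap, so +1554 days → 16 December 2033.
Interference Suspension Credit: +589 days → 28 July 2035.

2035-07-28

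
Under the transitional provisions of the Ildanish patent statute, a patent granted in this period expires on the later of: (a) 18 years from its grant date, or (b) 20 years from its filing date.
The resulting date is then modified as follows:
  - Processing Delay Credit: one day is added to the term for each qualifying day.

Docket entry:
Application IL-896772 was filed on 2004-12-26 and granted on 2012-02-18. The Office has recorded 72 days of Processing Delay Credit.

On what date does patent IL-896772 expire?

May 1, 2030

(a) grant + 18 years → 18 February 2030.
(b) filing + 20 years → 26 December 2024.
Later of the two: 18 February 2030.
Processing Delay Credit: +72 days → 1 May 2030.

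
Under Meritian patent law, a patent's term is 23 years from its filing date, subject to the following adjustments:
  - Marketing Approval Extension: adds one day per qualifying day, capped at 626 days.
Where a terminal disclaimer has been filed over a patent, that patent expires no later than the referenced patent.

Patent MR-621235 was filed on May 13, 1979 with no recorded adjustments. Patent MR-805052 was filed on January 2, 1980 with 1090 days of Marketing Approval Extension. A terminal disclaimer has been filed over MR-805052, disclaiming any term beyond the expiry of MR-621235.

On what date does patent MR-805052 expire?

2002-05-13

Natural term of MR-805052:
  Base: filing + 23 years → 2 January 2003.
  Marketing Approval Extension: 1090 days claimed exceeds the 626-day cap, so +626 days → 19 September 2004.
Expiry of referenced patent MR-621235:
  Base: filing + 23 years → 13 May 2002.
Terminal disclaimer: MR-805052 expires on the earlier of 19 September 2004 and 13 May 2002.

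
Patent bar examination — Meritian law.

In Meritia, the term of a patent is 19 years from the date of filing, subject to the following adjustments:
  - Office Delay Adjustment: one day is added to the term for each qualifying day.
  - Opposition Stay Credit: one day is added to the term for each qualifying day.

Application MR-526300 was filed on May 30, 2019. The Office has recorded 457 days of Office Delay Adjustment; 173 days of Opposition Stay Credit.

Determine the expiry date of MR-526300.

Base term: filing date + 19 years → 30 May 2038.
Office Delay Adjustment: +457 days → 30 August 2039.
Opposition Stay Credit: +173 days → 19 February 2040.

2040-02-19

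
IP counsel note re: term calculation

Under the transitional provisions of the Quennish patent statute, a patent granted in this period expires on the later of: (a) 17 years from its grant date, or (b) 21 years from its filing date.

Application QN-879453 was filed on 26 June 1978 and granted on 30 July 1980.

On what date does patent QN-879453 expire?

June 26, 1999

(a) grant + 17 years → 30 July 1997.
(b) filing + 21 years → 26 June 1999.
Later of the two: 26 June 1999.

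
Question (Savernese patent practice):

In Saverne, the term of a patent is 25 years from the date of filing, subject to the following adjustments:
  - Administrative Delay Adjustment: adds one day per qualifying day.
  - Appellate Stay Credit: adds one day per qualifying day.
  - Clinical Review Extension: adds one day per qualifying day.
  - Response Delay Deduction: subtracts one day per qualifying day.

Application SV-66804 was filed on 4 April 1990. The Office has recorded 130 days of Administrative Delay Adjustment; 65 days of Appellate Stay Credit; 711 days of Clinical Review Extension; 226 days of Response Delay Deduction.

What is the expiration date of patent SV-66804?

February 12, 2017

Base term: filing date + 25 years → 4 April 2015.
Administrative Delay Adjustment: +130 days → 12 August 2015.
Appellate Stay Credit: +65 days → 16 October 2015.
Clinical Review Extension: +711 days → 26 September 2017.
Response Delay Deduction: −226 days → 12 February 2017.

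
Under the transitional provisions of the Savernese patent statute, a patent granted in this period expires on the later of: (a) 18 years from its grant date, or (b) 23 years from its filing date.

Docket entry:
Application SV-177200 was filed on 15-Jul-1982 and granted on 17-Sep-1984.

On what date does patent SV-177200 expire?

July 15, 2005

(a) grant + 18 years → 17 September 2002.
(b) filing + 23 years → 15 July 2005.
Later of the two: 15 July 2005.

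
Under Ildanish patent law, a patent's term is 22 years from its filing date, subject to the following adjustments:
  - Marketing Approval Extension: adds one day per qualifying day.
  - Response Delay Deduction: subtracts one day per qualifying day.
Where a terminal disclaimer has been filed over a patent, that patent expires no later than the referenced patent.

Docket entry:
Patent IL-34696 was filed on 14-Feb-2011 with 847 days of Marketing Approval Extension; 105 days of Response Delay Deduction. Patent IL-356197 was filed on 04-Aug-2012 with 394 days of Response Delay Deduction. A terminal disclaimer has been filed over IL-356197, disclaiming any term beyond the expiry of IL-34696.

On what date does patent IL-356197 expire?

2033-07-06

Natural term of IL-356197:
  Base: filing + 22 years → 4 August 2034.
  Response Delay Deduction: −394 days → 6 July 2033.
Expiry of referenced patent IL-34696:
  Base: filing + 22 years → 14 February 2033.
  Marketing Approval Extension: +847 days → 11 June 2035.
  Response Delay Deduction: −105 days → 26 February 2035.
Terminal disclaimer: IL-356197 expires on the earlier of 6 July 2033 and 26 February 2035.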